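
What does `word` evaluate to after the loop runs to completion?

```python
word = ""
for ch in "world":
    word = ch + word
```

Let's trace through this code step by step.

Initialize: word = ''
Entering loop: for ch in "world":
After iteration 1: ch = 'w', word = 'w'
After iteration 2: ch = 'o', word = 'ow'
After iteration 3: ch = 'r', word = 'row'
After iteration 4: ch = 'l', word = 'lrow'
After iteration 5: ch = 'd', word = 'dlrow'
Loop ends.

Final answer: 'dlrow'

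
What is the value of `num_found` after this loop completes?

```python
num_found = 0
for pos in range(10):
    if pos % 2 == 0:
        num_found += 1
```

Let's trace through this code step by step.

Initialize: num_found = 0
Entering loop: for pos in range(10):
After iteration 1: pos = 0, num_found = 1
After iteration 2: pos = 1, num_found = 1
After iteration 3: pos = 2, num_found = 2
After iteration 4: pos = 3, num_found = 2
After iteration 5: pos = 4, num_found = 3
After iteration 6: pos = 5, num_found = 3
After iteration 7: pos = 6, num_found = 4
After iteration 8: pos = 7, num_found = 4
After iteration 9: pos = 8, num_found = 5
After iteration 10: pos = 9, num_found = 5
Loop ends.

Final answer: 5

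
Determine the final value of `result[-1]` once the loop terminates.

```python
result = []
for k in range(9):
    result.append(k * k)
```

Let's trace through this code step by step.

Initialize: result = []
Entering loop: for k in range(9):
After iteration 1: k = 0, result = [0]
After iteration 2: k = 1, result = [0, 1]
After iteration 3: k = 2, result = [0, 1, 4]
After iteration 4: k = 3, result = [0, 1, 4, 9]
After iteration 5: k = 4, result = [0, 1, 4, 9, 16]
After iteration 6: k = 5, result = [0, 1, 4, 9, 16, 25]
After iteration 7: k = 6, result = [0, 1, 4, 9, 16, 25, 36]
After iteration 8: k = 7, result = [0, 1, 4, 9, 16, 25, 36, 49]
After iteration 9: k = 8, result = [0, 1, 4, 9, 16, 25, 36, 49, 64]
Loop ends.
result[-1] = 64

Final answer: 64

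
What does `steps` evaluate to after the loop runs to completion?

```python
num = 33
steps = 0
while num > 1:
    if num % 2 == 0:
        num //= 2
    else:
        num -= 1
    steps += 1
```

Let's trace through this code step by step.

Initialize: num = 33
Initialize: steps = 0
Entering loop: while num > 1:
After iteration 1: num = 32, steps = 1
After iteration 2: num = 16, steps = 2
After iteration 3: num = 8, steps = 3
After iteration 4: num = 4, steps = 4
After iteration 5: num = 2, steps = 5
After iteration 6: num = 1, steps = 6
Loop ends.

Final answer: 6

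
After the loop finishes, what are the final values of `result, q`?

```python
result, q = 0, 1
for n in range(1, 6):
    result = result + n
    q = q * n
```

Let's trace through this code step by step.

Initialize: result = 0
Initialize: q = 1
Entering loop: for n in range(1, 6):
After iteration 1: n = 1, result = 1, q = 1
After iteration 2: n = 2, result = 3, q = 2
After iteration 3: n = 3, result = 6, q = 6
After iteration 4: n = 4, result = 10, q = 24
After iteration 5: n = 5, result = 15, q = 120
Loop ends.

Final answer: 15, 120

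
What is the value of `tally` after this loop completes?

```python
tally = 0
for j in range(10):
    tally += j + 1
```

Let's trace through this code step by step.

Initialize: tally = 0
Entering loop: for j in range(10):
After iteration 1: j = 0, tally = 1
After iteration 2: j = 1, tally = 3
After iteration 3: j = 2, tally = 6
After iteration 4: j = 3, tally = 10
After iteration 5: j = 4, tally = 15
After iteration 6: j = 5, tally = 21
After iteration 7: j = 6, tally = 28
After iteration 8: j = 7, tally = 36
After iteration 9: j = 8, tally = 45
After iteration 10: j = 9, tally = 55
Loop ends.

Final answer: 55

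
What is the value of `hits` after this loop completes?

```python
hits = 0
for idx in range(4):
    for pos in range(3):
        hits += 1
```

Let's trace through this code step by step.

Initialize: hits = 0
Entering loop: for idx in range(4):
After iteration 1: idx = 0, hits = 3
After iteration 2: idx = 1, hits = 6
After iteration 3: idx = 2, hits = 9
After iteration 4: idx = 3, hits = 12
Loop ends.

Final answer: 12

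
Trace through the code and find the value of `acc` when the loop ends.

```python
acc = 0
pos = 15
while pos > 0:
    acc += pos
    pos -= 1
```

Let's trace through this code step by step.

Initialize: acc = 0
Initialize: pos = 15
Entering loop: while pos > 0:
After iteration 1: acc = 15, pos = 14
After iteration 2: acc = 29, pos = 13
After iteration 3: acc = 42, pos = 12
After iteration 4: acc = 54, pos = 11
After iteration 5: acc = 65, pos = 10
After iteration 6: acc = 75, pos = 9
After iteration 7: acc = 84, pos = 8
After iteration 8: acc = 92, pos = 7
After iteration 9: acc = 99, pos = 6
After iteration 10: acc = 105, pos = 5
After iteration 11: acc = 110, pos = 4
After iteration 12: acc = 114, pos = 3
After iteration 13: acc = 117, pos = 2
After iteration 14: acc = 119, pos = 1
After iteration 15: acc = 120, pos = 0
Loop ends.

Final answer: 120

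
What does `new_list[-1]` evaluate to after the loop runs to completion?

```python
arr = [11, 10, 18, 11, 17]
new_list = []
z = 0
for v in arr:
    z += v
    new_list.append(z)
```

Let's trace through this code step by step.

Initialize: arr = [11, 10, 18, 11, 17]
Initialize: new_list = []
Initialize: z = 0
Entering loop: for v in arr:
After iteration 1: v = 11, new_list = [11], z = 11
After iteration 2: v = 10, new_list = [11, 21], z = 21
After iteration 3: v = 18, new_list = [11, 21, 39], z = 39
After iteration 4: v = 11, new_list = [11, 21, 39, 50], z = 50
After iteration 5: v = 17, new_list = [11, 21, 39, 50, 67], z = 67
Loop ends.
new_list[-1] = 67

Final answer: 67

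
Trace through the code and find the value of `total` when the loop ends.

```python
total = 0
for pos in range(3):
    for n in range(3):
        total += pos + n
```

Let's trace through this code step by step.

Initialize: total = 0
Entering loop: for pos in range(3):
After iteration 1: pos = 0, total = 3
After iteration 2: pos = 1, total = 9
After iteration 3: pos = 2, total = 18
Loop ends.

Final answer: 18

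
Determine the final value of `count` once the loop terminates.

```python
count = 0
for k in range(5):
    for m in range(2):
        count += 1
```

Let's trace through this code step by step.

Initialize: count = 0
Entering loop: for k in range(5):
After iteration 1: k = 0, count = 2
After iteration 2: k = 1, count = 4
After iteration 3: k = 2, count = 6
After iteration 4: k = 3, count = 8
After iteration 5: k = 4, count = 10
Loop ends.

Final answer: 10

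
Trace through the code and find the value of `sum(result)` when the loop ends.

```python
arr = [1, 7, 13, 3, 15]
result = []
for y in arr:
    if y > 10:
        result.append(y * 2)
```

Let's trace through this code step by step.

Initialize: arr = [1, 7, 13, 3, 15]
Initialize: result = []
Entering loop: for y in arr:
After iteration 1: y = 1, result = []
After iteration 2: y = 7, result = []
After iteration 3: y = 13, result = [26]
After iteration 4: y = 3, result = [26]
After iteration 5: y = 15, result = [26, 30]
Loop ends.
sum(result) = 56

Final answer: 56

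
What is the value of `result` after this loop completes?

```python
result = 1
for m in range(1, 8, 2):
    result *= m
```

Let's trace through this code step by step.

Initialize: result = 1
Entering loop: for m in range(1, 8, 2):
After iteration 1: m = 1, result = 1
After iteration 2: m = 3, result = 3
After iteration 3: m = 5, result = 15
After iteration 4: m = 7, result = 105
Loop ends.

Final answer: 105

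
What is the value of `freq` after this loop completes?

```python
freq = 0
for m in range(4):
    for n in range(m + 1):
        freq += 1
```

Let's trace through this code step by step.

Initialize: freq = 0
Entering loop: for m in range(4):
After iteration 1: m = 0, freq = 1, n = 0
After iteration 2: m = 1, freq = 3, n = 1
After iteration 3: m = 2, freq = 6, n = 2
After iteration 4: m = 3, freq = 10, n = 3
Loop ends.

Final answer: 10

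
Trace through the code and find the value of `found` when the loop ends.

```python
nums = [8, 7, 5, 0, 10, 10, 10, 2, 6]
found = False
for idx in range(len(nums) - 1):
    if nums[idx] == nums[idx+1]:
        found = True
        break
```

Let's trace through this code step by step.

Initialize: nums = [8, 7, 5, 0, 10, 10, 10, 2, 6]
Initialize: found = False
Entering loop: for idx in range(len(nums) - 1):
After iteration 1: idx = 0, found = False
After iteration 2: idx = 1, found = False
After iteration 3: idx = 2, found = False
After iteration 4: idx = 3, found = False
After iteration 5: idx = 4, found = True
Loop ends.

Final answer: True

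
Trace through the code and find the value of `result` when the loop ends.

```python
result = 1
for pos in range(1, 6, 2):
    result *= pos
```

Let's trace through this code step by step.

Initialize: result = 1
Entering loop: for pos in range(1, 6, 2):
After iteration 1: pos = 1, result = 1
After iteration 2: pos = 3, result = 3
After iteration 3: pos = 5, result = 15
Loop ends.

Final answer: 15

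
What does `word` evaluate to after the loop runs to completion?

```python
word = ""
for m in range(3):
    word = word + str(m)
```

Let's trace through this code step by step.

Initialize: word = ''
Entering loop: for m in range(3):
After iteration 1: m = 0, word = '0'
After iteration 2: m = 1, word = '01'
After iteration 3: m = 2, word = '012'
Loop ends.

Final answer: '012'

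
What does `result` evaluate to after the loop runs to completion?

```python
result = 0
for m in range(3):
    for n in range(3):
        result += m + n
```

Let's trace through this code step by step.

Initialize: result = 0
Entering loop: for m in range(3):
After iteration 1: m = 0, result = 3
After iteration 2: m = 1, result = 9
After iteration 3: m = 2, result = 18
Loop ends.

Final answer: 18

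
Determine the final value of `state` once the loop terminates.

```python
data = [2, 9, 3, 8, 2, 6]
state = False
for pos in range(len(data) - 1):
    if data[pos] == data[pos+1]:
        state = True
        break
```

Let's trace through this code step by step.

Initialize: data = [2, 9, 3, 8, 2, 6]
Initialize: state = False
Entering loop: for pos in range(len(data) - 1):
After iteration 1: pos = 0, state = False
After iteration 2: pos = 1, state = False
After iteration 3: pos = 2, state = False
After iteration 4: pos = 3, state = False
After iteration 5: pos = 4, state = False
Loop ends.

Final answer: False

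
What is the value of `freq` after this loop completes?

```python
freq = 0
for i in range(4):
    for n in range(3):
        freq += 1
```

Let's trace through this code step by step.

Initialize: freq = 0
Entering loop: for i in range(4):
After iteration 1: i = 0, freq = 3
After iteration 2: i = 1, freq = 6
After iteration 3: i = 2, freq = 9
After iteration 4: i = 3, freq = 12
Loop ends.

Final answer: 12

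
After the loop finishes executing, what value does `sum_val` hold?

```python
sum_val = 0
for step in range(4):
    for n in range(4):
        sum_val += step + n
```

Let's trace through this code step by step.

Initialize: sum_val = 0
Entering loop: for step in range(4):
After iteration 1: step = 0, sum_val = 6
After iteration 2: step = 1, sum_val = 16
After iteration 3: step = 2, sum_val = 30
After iteration 4: step = 3, sum_val = 48
Loop ends.

Final answer: 48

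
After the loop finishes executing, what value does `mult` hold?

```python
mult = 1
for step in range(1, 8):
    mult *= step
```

Let's trace through this code step by step.

Initialize: mult = 1
Entering loop: for step in range(1, 8):
After iteration 1: step = 1, mult = 1
After iteration 2: step = 2, mult = 2
After iteration 3: step = 3, mult = 6
After iteration 4: step = 4, mult = 24
After iteration 5: step = 5, mult = 120
After iteration 6: step = 6, mult = 720
After iteration 7: step = 7, mult = 5040
Loop ends.

Final answer: 5040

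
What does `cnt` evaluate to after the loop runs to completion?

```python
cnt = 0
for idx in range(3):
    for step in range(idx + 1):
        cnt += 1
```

Let's trace through this code step by step.

Initialize: cnt = 0
Entering loop: for idx in range(3):
After iteration 1: idx = 0, cnt = 1, step = 0
After iteration 2: idx = 1, cnt = 3, step = 1
After iteration 3: idx = 2, cnt = 6, step = 2
Loop ends.

Final answer: 6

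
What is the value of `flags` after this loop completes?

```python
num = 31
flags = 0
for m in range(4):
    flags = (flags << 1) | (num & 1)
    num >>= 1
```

Let's trace through this code step by step.

Initialize: num = 31
Initialize: flags = 0
Entering loop: for m in range(4):
After iteration 1: m = 0, num = 15, flags = 1
After iteration 2: m = 1, num = 7, flags = 3
After iteration 3: m = 2, num = 3, flags = 7
After iteration 4: m = 3, num = 1, flags = 15
Loop ends.

Final answer: 15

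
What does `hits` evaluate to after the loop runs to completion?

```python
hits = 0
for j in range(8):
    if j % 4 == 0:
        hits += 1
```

Let's trace through this code step by step.

Initialize: hits = 0
Entering loop: for j in range(8):
After iteration 1: j = 0, hits = 1
After iteration 2: j = 1, hits = 1
After iteration 3: j = 2, hits = 1
After iteration 4: j = 3, hits = 1
After iteration 5: j = 4, hits = 2
After iteration 6: j = 5, hits = 2
After iteration 7: j = 6, hits = 2
After iteration 8: j = 7, hits = 2
Loop ends.

Final answer: 2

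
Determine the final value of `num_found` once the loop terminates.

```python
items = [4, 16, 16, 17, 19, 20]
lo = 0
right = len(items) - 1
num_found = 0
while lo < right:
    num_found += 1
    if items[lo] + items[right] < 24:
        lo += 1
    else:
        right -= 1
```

Let's trace through this code step by step.

Initialize: items = [4, 16, 16, 17, 19, 20]
Initialize: lo = 0
Initialize: right = 5
Initialize: num_found = 0
Entering loop: while lo < right:
After iteration 1: lo = 0, right = 4, num_found = 1
After iteration 2: lo = 1, right = 4, num_found = 2
After iteration 3: lo = 1, right = 3, num_found = 3
After iteration 4: lo = 1, right = 2, num_found = 4
After iteration 5: lo = 1, right = 1, num_found = 5
Loop ends.

Final answer: 5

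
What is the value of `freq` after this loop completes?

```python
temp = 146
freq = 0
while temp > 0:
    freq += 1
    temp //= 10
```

Let's trace through this code step by step.

Initialize: temp = 146
Initialize: freq = 0
Entering loop: while temp > 0:
After iteration 1: temp = 14, freq = 1
After iteration 2: temp = 1, freq = 2
After iteration 3: temp = 0, freq = 3
Loop ends.

Final answer: 3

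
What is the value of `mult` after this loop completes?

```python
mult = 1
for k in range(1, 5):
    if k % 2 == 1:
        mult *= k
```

Let's trace through this code step by step.

Initialize: mult = 1
Entering loop: for k in range(1, 5):
After iteration 1: k = 1, mult = 1
After iteration 2: k = 2, mult = 1
After iteration 3: k = 3, mult = 3
After iteration 4: k = 4, mult = 3
Loop ends.

Final answer: 3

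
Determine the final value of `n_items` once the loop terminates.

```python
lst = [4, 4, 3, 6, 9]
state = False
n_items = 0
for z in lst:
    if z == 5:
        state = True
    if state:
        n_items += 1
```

Let's trace through this code step by step.

Initialize: lst = [4, 4, 3, 6, 9]
Initialize: state = False
Initialize: n_items = 0
Entering loop: for z in lst:
After iteration 1: z = 4, n_items = 0
After iteration 2: z = 4, n_items = 0
After iteration 3: z = 3, n_items = 0
After iteration 4: z = 6, n_items = 0
After iteration 5: z = 9, n_items = 0
Loop ends.

Final answer: 0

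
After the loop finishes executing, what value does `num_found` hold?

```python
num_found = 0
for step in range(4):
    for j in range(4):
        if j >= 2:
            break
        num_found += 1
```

Let's trace through this code step by step.

Initialize: num_found = 0
Entering loop: for step in range(4):
After iteration 1: step = 0, num_found = 2
After iteration 2: step = 1, num_found = 4
After iteration 3: step = 2, num_found = 6
After iteration 4: step = 3, num_found = 8
Loop ends.

Final answer: 8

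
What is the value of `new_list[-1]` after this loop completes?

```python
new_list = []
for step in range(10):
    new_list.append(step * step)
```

Let's trace through this code step by step.

Initialize: new_list = []
Entering loop: for step in range(10):
After iteration 1: step = 0, new_list = [0]
After iteration 2: step = 1, new_list = [0, 1]
After iteration 3: step = 2, new_list = [0, 1, 4]
After iteration 4: step = 3, new_list = [0, 1, 4, 9]
After iteration 5: step = 4, new_list = [0, 1, 4, 9, 16]
After iteration 6: step = 5, new_list = [0, 1, 4, 9, 16, 25]
After iteration 7: step = 6, new_list = [0, 1, 4, 9, 16, 25, 36]
After iteration 8: step = 7, new_list = [0, 1, 4, 9, 16, 25, 36, 49]
After iteration 9: step = 8, new_list = [0, 1, 4, 9, 16, 25, 36, 49, 64]
After iteration 10: step = 9, new_list = [0, 1, 4, 9, 16, 25, 36, 49, 64, 81]
Loop ends.
new_list[-1] = 81

Final answer: 81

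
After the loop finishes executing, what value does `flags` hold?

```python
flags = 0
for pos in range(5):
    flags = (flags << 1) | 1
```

Let's trace through this code step by step.

Initialize: flags = 0
Entering loop: for pos in range(5):
After iteration 1: pos = 0, flags = 1
After iteration 2: pos = 1, flags = 3
After iteration 3: pos = 2, flags = 7
After iteration 4: pos = 3, flags = 15
After iteration 5: pos = 4, flags = 31
Loop ends.

Final answer: 31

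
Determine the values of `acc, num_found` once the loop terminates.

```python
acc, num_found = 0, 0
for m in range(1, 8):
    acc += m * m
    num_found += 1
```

Let's trace through this code step by step.

Initialize: acc = 0
Initialize: num_found = 0
Entering loop: for m in range(1, 8):
After iteration 1: m = 1, acc = 1, num_found = 1
After iteration 2: m = 2, acc = 5, num_found = 2
After iteration 3: m = 3, acc = 14, num_found = 3
After iteration 4: m = 4, acc = 30, num_found = 4
After iteration 5: m = 5, acc = 55, num_found = 5
After iteration 6: m = 6, acc = 91, num_found = 6
After iteration 7: m = 7, acc = 140, num_found = 7
Loop ends.

Final answer: 140, 7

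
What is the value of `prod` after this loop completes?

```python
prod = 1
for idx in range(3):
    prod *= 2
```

Let's trace through this code step by step.

Initialize: prod = 1
Entering loop: for idx in range(3):
After iteration 1: idx = 0, prod = 2
After iteration 2: idx = 1, prod = 4
After iteration 3: idx = 2, prod = 8
Loop ends.

Final answer: 8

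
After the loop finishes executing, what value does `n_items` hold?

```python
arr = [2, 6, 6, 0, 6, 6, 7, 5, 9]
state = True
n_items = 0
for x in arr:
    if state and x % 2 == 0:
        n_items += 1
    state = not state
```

Let's trace through this code step by step.

Initialize: arr = [2, 6, 6, 0, 6, 6, 7, 5, 9]
Initialize: state = True
Initialize: n_items = 0
Entering loop: for x in arr:
After iteration 1: x = 2, state = False, n_items = 1
After iteration 2: x = 6, state = True, n_items = 1
After iteration 3: x = 6, state = False, n_items = 2
After iteration 4: x = 0, state = True, n_items = 2
After iteration 5: x = 6, state = False, n_items = 3
After iteration 6: x = 6, state = True, n_items = 3
After iteration 7: x = 7, state = False, n_items = 3
After iteration 8: x = 5, state = True, n_items = 3
After iteration 9: x = 9, state = False, n_items = 3
Loop ends.

Final answer: 3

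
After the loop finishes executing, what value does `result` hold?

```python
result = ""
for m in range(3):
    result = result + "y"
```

Let's trace through this code step by step.

Initialize: result = ''
Entering loop: for m in range(3):
After iteration 1: m = 0, result = 'y'
After iteration 2: m = 1, result = 'yy'
After iteration 3: m = 2, result = 'yyy'
Loop ends.

Final answer: 'yyy'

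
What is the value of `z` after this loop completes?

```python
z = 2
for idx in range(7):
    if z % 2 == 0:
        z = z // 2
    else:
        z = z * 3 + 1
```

Let's trace through this code step by step.

Initialize: z = 2
Entering loop: for idx in range(7):
After iteration 1: idx = 0, z = 1
After iteration 2: idx = 1, z = 4
After iteration 3: idx = 2, z = 2
After iteration 4: idx = 3, z = 1
After iteration 5: idx = 4, z = 4
After iteration 6: idx = 5, z = 2
After iteration 7: idx = 6, z = 1
Loop ends.

Final answer: 1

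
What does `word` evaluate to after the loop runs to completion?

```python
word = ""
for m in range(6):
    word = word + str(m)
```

Let's trace through this code step by step.

Initialize: word = ''
Entering loop: for m in range(6):
After iteration 1: m = 0, word = '0'
After iteration 2: m = 1, word = '01'
After iteration 3: m = 2, word = '012'
After iteration 4: m = 3, word = '0123'
After iteration 5: m = 4, word = '01234'
After iteration 6: m = 5, word = '012345'
Loop ends.

Final answer: '012345'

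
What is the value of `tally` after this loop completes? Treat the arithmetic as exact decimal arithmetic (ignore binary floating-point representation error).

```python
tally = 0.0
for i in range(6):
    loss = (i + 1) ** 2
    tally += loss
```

Let's trace through this code step by step.

Initialize: tally = 0.0
Entering loop: for i in range(6):
After iteration 1: i = 0, tally = 1.0, loss = 1
After iteration 2: i = 1, tally = 5.0, loss = 4
After iteration 3: i = 2, tally = 14.0, loss = 9
After iteration 4: i = 3, tally = 30.0, loss = 16
After iteration 5: i = 4, tally = 55.0, loss = 25
After iteration 6: i = 5, tally = 91.0, loss = 36
Loop ends.

Final answer: 91.0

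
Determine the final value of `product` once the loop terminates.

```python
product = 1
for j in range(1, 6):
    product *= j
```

Let's trace through this code step by step.

Initialize: product = 1
Entering loop: for j in range(1, 6):
After iteration 1: j = 1, product = 1
After iteration 2: j = 2, product = 2
After iteration 3: j = 3, product = 6
After iteration 4: j = 4, product = 24
After iteration 5: j = 5, product = 120
Loop ends.

Final answer: 120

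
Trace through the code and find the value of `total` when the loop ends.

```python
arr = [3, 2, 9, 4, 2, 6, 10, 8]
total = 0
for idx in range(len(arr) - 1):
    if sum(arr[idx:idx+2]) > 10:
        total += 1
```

Let's trace through this code step by step.

Initialize: arr = [3, 2, 9, 4, 2, 6, 10, 8]
Initialize: total = 0
Entering loop: for idx in range(len(arr) - 1):
After iteration 1: idx = 0, total = 0
After iteration 2: idx = 1, total = 1
After iteration 3: idx = 2, total = 2
After iteration 4: idx = 3, total = 2
After iteration 5: idx = 4, total = 2
After iteration 6: idx = 5, total = 3
After iteration 7: idx = 6, total = 4
Loop ends.

Final answer: 4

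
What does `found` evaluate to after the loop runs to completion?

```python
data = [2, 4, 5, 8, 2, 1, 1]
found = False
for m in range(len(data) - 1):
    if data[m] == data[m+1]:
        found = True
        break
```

Let's trace through this code step by step.

Initialize: data = [2, 4, 5, 8, 2, 1, 1]
Initialize: found = False
Entering loop: for m in range(len(data) - 1):
After iteration 1: m = 0, found = False
After iteration 2: m = 1, found = False
After iteration 3: m = 2, found = False
After iteration 4: m = 3, found = False
After iteration 5: m = 4, found = False
After iteration 6: m = 5, found = True
Loop ends.

Final answer: True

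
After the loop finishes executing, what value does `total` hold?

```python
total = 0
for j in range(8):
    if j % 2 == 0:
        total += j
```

Let's trace through this code step by step.

Initialize: total = 0
Entering loop: for j in range(8):
After iteration 1: j = 0, total = 0
After iteration 2: j = 1, total = 0
After iteration 3: j = 2, total = 2
After iteration 4: j = 3, total = 2
After iteration 5: j = 4, total = 6
After iteration 6: j = 5, total = 6
After iteration 7: j = 6, total = 12
After iteration 8: j = 7, total = 12
Loop ends.

Final answer: 12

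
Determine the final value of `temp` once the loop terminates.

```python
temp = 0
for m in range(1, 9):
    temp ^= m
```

Let's trace through this code step by step.

Initialize: temp = 0
Entering loop: for m in range(1, 9):
After iteration 1: m = 1, temp = 1
After iteration 2: m = 2, temp = 3
After iteration 3: m = 3, temp = 0
After iteration 4: m = 4, temp = 4
After iteration 5: m = 5, temp = 1
After iteration 6: m = 6, temp = 7
After iteration 7: m = 7, temp = 0
After iteration 8: m = 8, temp = 8
Loop ends.

Final answer: 8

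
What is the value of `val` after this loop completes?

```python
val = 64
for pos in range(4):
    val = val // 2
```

Let's trace through this code step by step.

Initialize: val = 64
Entering loop: for pos in range(4):
After iteration 1: pos = 0, val = 32
After iteration 2: pos = 1, val = 16
After iteration 3: pos = 2, val = 8
After iteration 4: pos = 3, val = 4
Loop ends.

Final answer: 4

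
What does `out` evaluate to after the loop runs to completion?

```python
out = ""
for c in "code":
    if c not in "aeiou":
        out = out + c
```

Let's trace through this code step by step.

Initialize: out = ''
Entering loop: for c in "code":
After iteration 1: c = 'c', out = 'c'
After iteration 2: c = 'o', out = 'c'
After iteration 3: c = 'd', out = 'cd'
After iteration 4: c = 'e', out = 'cd'
Loop ends.

Final answer: 'cd'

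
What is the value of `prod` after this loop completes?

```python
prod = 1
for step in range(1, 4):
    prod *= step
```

Let's trace through this code step by step.

Initialize: prod = 1
Entering loop: for step in range(1, 4):
After iteration 1: step = 1, prod = 1
After iteration 2: step = 2, prod = 2
After iteration 3: step = 3, prod = 6
Loop ends.

Final answer: 6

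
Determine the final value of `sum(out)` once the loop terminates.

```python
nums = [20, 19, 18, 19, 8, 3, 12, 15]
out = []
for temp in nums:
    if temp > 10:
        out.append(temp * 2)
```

Let's trace through this code step by step.

Initialize: nums = [20, 19, 18, 19, 8, 3, 12, 15]
Initialize: out = []
Entering loop: for temp in nums:
After iteration 1: temp = 20, out = [40]
After iteration 2: temp = 19, out = [40, 38]
After iteration 3: temp = 18, out = [40, 38, 36]
After iteration 4: temp = 19, out = [40, 38, 36, 38]
After iteration 5: temp = 8, out = [40, 38, 36, 38]
After iteration 6: temp = 3, out = [40, 38, 36, 38]
After iteration 7: temp = 12, out = [40, 38, 36, 38, 24]
After iteration 8: temp = 15, out = [40, 38, 36, 38, 24, 30]
Loop ends.
sum(out) = 206

Final answer: 206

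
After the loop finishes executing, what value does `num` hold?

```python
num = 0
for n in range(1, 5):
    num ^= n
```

Let's trace through this code step by step.

Initialize: num = 0
Entering loop: for n in range(1, 5):
After iteration 1: n = 1, num = 1
After iteration 2: n = 2, num = 3
After iteration 3: n = 3, num = 0
After iteration 4: n = 4, num = 4
Loop ends.

Final answer: 4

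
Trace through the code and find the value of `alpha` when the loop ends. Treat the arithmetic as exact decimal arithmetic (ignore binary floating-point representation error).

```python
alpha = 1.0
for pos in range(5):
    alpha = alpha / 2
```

Let's trace through this code step by step.

Initialize: alpha = 1.0
Entering loop: for pos in range(5):
After iteration 1: pos = 0, alpha = 0.5
After iteration 2: pos = 1, alpha = 0.25
After iteration 3: pos = 2, alpha = 0.125
After iteration 4: pos = 3, alpha = 0.0625
After iteration 5: pos = 4, alpha = 0.03125
Loop ends.

Final answer: 0.03125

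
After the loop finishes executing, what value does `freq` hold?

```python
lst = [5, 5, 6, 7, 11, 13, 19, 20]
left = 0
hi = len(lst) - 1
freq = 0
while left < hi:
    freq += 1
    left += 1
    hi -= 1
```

Let's trace through this code step by step.

Initialize: lst = [5, 5, 6, 7, 11, 13, 19, 20]
Initialize: left = 0
Initialize: hi = 7
Initialize: freq = 0
Entering loop: while left < hi:
After iteration 1: left = 1, hi = 6, freq = 1
After iteration 2: left = 2, hi = 5, freq = 2
After iteration 3: left = 3, hi = 4, freq = 3
After iteration 4: left = 4, hi = 3, freq = 4
Loop ends.

Final answer: 4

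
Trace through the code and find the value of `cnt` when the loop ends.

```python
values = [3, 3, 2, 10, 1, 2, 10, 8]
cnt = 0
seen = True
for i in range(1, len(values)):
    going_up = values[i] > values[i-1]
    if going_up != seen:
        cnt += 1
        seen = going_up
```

Let's trace through this code step by step.

Initialize: values = [3, 3, 2, 10, 1, 2, 10, 8]
Initialize: cnt = 0
Initialize: seen = True
Entering loop: for i in range(1, len(values)):
After iteration 1: i = 1, cnt = 1, seen = False, going_up = False
After iteration 2: i = 2, cnt = 1, seen = False, going_up = False
After iteration 3: i = 3, cnt = 2, seen = True, going_up = True
After iteration 4: i = 4, cnt = 3, seen = False, going_up = False
After iteration 5: i = 5, cnt = 4, seen = True, going_up = True
After iteration 6: i = 6, cnt = 4, seen = True, going_up = True
After iteration 7: i = 7, cnt = 5, seen = False, going_up = False
Loop ends.

Final answer: 5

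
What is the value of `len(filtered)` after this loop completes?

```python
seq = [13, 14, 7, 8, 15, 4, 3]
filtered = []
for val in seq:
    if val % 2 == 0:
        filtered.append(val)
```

Let's trace through this code step by step.

Initialize: seq = [13, 14, 7, 8, 15, 4, 3]
Initialize: filtered = []
Entering loop: for val in seq:
After iteration 1: val = 13, filtered = []
After iteration 2: val = 14, filtered = [14]
After iteration 3: val = 7, filtered = [14]
After iteration 4: val = 8, filtered = [14, 8]
After iteration 5: val = 15, filtered = [14, 8]
After iteration 6: val = 4, filtered = [14, 8, 4]
After iteration 7: val = 3, filtered = [14, 8, 4]
Loop ends.
len(filtered) = 3

Final answer: 3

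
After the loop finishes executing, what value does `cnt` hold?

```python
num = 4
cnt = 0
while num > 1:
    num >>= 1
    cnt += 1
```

Let's trace through this code step by step.

Initialize: num = 4
Initialize: cnt = 0
Entering loop: while num > 1:
After iteration 1: num = 2, cnt = 1
After iteration 2: num = 1, cnt = 2
Loop ends.

Final answer: 2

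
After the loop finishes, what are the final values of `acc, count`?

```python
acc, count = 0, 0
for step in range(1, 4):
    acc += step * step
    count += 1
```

Let's trace through this code step by step.

Initialize: acc = 0
Initialize: count = 0
Entering loop: for step in range(1, 4):
After iteration 1: step = 1, acc = 1, count = 1
After iteration 2: step = 2, acc = 5, count = 2
After iteration 3: step = 3, acc = 14, count = 3
Loop ends.

Final answer: 14, 3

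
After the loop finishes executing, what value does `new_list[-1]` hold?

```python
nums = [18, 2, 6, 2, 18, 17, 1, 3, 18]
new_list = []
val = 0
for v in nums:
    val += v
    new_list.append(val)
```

Let's trace through this code step by step.

Initialize: nums = [18, 2, 6, 2, 18, 17, 1, 3, 18]
Initialize: new_list = []
Initialize: val = 0
Entering loop: for v in nums:
After iteration 1: v = 18, new_list = [18], val = 18
After iteration 2: v = 2, new_list = [18, 20], val = 20
After iteration 3: v = 6, new_list = [18, 20, 26], val = 26
After iteration 4: v = 2, new_list = [18, 20, 26, 28], val = 28
After iteration 5: v = 18, new_list = [18, 20, 26, 28, 46], val = 46
After iteration 6: v = 17, new_list = [18, 20, 26, 28, 46, 63], val = 63
After iteration 7: v = 1, new_list = [18, 20, 26, 28, 46, 63, 64], val = 64
After iteration 8: v = 3, new_list = [18, 20, 26, 28, 46, 63, 64, 67], val = 67
After iteration 9: v = 18, new_list = [18, 20, 26, 28, 46, 63, 64, 67, 85], val = 85
Loop ends.
new_list[-1] = 85

Final answer: 85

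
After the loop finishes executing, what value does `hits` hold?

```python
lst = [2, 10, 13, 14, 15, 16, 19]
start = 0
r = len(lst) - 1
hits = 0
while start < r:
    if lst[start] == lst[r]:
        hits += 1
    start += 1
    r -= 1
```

Let's trace through this code step by step.

Initialize: lst = [2, 10, 13, 14, 15, 16, 19]
Initialize: start = 0
Initialize: r = 6
Initialize: hits = 0
Entering loop: while start < r:
After iteration 1: start = 1, r = 5, hits = 0
After iteration 2: start = 2, r = 4, hits = 0
After iteration 3: start = 3, r = 3, hits = 0
Loop ends.

Final answer: 0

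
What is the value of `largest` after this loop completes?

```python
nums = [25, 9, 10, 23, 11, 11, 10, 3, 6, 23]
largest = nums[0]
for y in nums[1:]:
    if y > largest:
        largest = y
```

Let's trace through this code step by step.

Initialize: nums = [25, 9, 10, 23, 11, 11, 10, 3, 6, 23]
Initialize: largest = 25
Entering loop: for y in nums[1:]:
After iteration 1: y = 9, largest = 25
After iteration 2: y = 10, largest = 25
After iteration 3: y = 23, largest = 25
After iteration 4: y = 11, largest = 25
After iteration 5: y = 11, largest = 25
After iteration 6: y = 10, largest = 25
After iteration 7: y = 3, largest = 25
After iteration 8: y = 6, largest = 25
After iteration 9: y = 23, largest = 25
Loop ends.

Final answer: 25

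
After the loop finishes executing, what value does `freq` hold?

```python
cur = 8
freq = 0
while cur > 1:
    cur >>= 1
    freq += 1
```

Let's trace through this code step by step.

Initialize: cur = 8
Initialize: freq = 0
Entering loop: while cur > 1:
After iteration 1: cur = 4, freq = 1
After iteration 2: cur = 2, freq = 2
After iteration 3: cur = 1, freq = 3
Loop ends.

Final answer: 3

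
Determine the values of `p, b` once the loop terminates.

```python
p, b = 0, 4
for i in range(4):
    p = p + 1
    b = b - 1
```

Let's trace through this code step by step.

Initialize: p = 0
Initialize: b = 4
Entering loop: for i in range(4):
After iteration 1: i = 0, p = 1, b = 3
After iteration 2: i = 1, p = 2, b = 2
After iteration 3: i = 2, p = 3, b = 1
After iteration 4: i = 3, p = 4, b = 0
Loop ends.

Final answer: 4, 0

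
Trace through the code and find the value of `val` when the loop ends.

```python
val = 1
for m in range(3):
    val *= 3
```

Let's trace through this code step by step.

Initialize: val = 1
Entering loop: for m in range(3):
After iteration 1: m = 0, val = 3
After iteration 2: m = 1, val = 9
After iteration 3: m = 2, val = 27
Loop ends.

Final answer: 27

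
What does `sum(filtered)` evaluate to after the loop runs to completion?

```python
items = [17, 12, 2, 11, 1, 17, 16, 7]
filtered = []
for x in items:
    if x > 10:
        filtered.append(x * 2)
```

Let's trace through this code step by step.

Initialize: items = [17, 12, 2, 11, 1, 17, 16, 7]
Initialize: filtered = []
Entering loop: for x in items:
After iteration 1: x = 17, filtered = [34]
After iteration 2: x = 12, filtered = [34, 24]
After iteration 3: x = 2, filtered = [34, 24]
After iteration 4: x = 11, filtered = [34, 24, 22]
After iteration 5: x = 1, filtered = [34, 24, 22]
After iteration 6: x = 17, filtered = [34, 24, 22, 34]
After iteration 7: x = 16, filtered = [34, 24, 22, 34, 32]
After iteration 8: x = 7, filtered = [34, 24, 22, 34, 32]
Loop ends.
sum(filtered) = 146

Final answer: 146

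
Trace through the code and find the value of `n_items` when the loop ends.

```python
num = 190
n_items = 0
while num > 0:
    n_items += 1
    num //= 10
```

Let's trace through this code step by step.

Initialize: num = 190
Initialize: n_items = 0
Entering loop: while num > 0:
After iteration 1: num = 19, n_items = 1
After iteration 2: num = 1, n_items = 2
After iteration 3: num = 0, n_items = 3
Loop ends.

Final answer: 3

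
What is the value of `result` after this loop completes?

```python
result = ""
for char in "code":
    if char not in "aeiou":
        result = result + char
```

Let's trace through this code step by step.

Initialize: result = ''
Entering loop: for char in "code":
After iteration 1: char = 'c', result = 'c'
After iteration 2: char = 'o', result = 'c'
After iteration 3: char = 'd', result = 'cd'
After iteration 4: char = 'e', result = 'cd'
Loop ends.

Final answer: 'cd'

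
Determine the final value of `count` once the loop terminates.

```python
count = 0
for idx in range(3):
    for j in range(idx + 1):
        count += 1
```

Let's trace through this code step by step.

Initialize: count = 0
Entering loop: for idx in range(3):
After iteration 1: idx = 0, count = 1, j = 0
After iteration 2: idx = 1, count = 3, j = 1
After iteration 3: idx = 2, count = 6, j = 2
Loop ends.

Final answer: 6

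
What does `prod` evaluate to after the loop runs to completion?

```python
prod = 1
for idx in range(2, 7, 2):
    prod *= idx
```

Let's trace through this code step by step.

Initialize: prod = 1
Entering loop: for idx in range(2, 7, 2):
After iteration 1: idx = 2, prod = 2
After iteration 2: idx = 4, prod = 8
After iteration 3: idx = 6, prod = 48
Loop ends.

Final answer: 48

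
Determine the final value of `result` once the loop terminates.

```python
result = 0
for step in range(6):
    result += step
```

Let's trace through this code step by step.

Initialize: result = 0
Entering loop: for step in range(6):
After iteration 1: step = 0, result = 0
After iteration 2: step = 1, result = 1
After iteration 3: step = 2, result = 3
After iteration 4: step = 3, result = 6
After iteration 5: step = 4, result = 10
After iteration 6: step = 5, result = 15
Loop ends.

Final answer: 15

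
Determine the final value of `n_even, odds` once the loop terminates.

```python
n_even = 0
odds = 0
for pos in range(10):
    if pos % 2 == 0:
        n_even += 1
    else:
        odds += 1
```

Let's trace through this code step by step.

Initialize: n_even = 0
Initialize: odds = 0
Entering loop: for pos in range(10):
After iteration 1: pos = 0, n_even = 1, odds = 0
After iteration 2: pos = 1, n_even = 1, odds = 1
After iteration 3: pos = 2, n_even = 2, odds = 1
After iteration 4: pos = 3, n_even = 2, odds = 2
After iteration 5: pos = 4, n_even = 3, odds = 2
After iteration 6: pos = 5, n_even = 3, odds = 3
After iteration 7: pos = 6, n_even = 4, odds = 3
After iteration 8: pos = 7, n_even = 4, odds = 4
After iteration 9: pos = 8, n_even = 5, odds = 4
After iteration 10: pos = 9, n_even = 5, odds = 5
Loop ends.

Final answer: 5, 5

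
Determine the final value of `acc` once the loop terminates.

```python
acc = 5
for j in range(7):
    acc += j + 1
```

Let's trace through this code step by step.

Initialize: acc = 5
Entering loop: for j in range(7):
After iteration 1: j = 0, acc = 6
After iteration 2: j = 1, acc = 8
After iteration 3: j = 2, acc = 11
After iteration 4: j = 3, acc = 15
After iteration 5: j = 4, acc = 20
After iteration 6: j = 5, acc = 26
After iteration 7: j = 6, acc = 33
Loop ends.

Final answer: 33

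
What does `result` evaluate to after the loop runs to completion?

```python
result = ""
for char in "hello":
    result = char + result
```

Let's trace through this code step by step.

Initialize: result = ''
Entering loop: for char in "hello":
After iteration 1: char = 'h', result = 'h'
After iteration 2: char = 'e', result = 'eh'
After iteration 3: char = 'l', result = 'leh'
After iteration 4: char = 'l', result = 'lleh'
After iteration 5: char = 'o', result = 'olleh'
Loop ends.

Final answer: 'olleh'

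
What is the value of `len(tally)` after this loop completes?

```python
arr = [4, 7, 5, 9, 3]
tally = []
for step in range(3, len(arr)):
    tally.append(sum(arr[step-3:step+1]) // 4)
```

Let's trace through this code step by step.

Initialize: arr = [4, 7, 5, 9, 3]
Initialize: tally = []
Entering loop: for step in range(3, len(arr)):
After iteration 1: step = 3, tally = [6]
After iteration 2: step = 4, tally = [6, 6]
Loop ends.
len(tally) = 2

Final answer: 2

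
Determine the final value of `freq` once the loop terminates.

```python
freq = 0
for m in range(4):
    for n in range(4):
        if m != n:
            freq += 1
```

Let's trace through this code step by step.

Initialize: freq = 0
Entering loop: for m in range(4):
After iteration 1: m = 0, freq = 3
After iteration 2: m = 1, freq = 6
After iteration 3: m = 2, freq = 9
After iteration 4: m = 3, freq = 12
Loop ends.

Final answer: 12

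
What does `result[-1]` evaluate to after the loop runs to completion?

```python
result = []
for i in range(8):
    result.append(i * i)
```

Let's trace through this code step by step.

Initialize: result = []
Entering loop: for i in range(8):
After iteration 1: i = 0, result = [0]
After iteration 2: i = 1, result = [0, 1]
After iteration 3: i = 2, result = [0, 1, 4]
After iteration 4: i = 3, result = [0, 1, 4, 9]
After iteration 5: i = 4, result = [0, 1, 4, 9, 16]
After iteration 6: i = 5, result = [0, 1, 4, 9, 16, 25]
After iteration 7: i = 6, result = [0, 1, 4, 9, 16, 25, 36]
After iteration 8: i = 7, result = [0, 1, 4, 9, 16, 25, 36, 49]
Loop ends.
result[-1] = 49

Final answer: 49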